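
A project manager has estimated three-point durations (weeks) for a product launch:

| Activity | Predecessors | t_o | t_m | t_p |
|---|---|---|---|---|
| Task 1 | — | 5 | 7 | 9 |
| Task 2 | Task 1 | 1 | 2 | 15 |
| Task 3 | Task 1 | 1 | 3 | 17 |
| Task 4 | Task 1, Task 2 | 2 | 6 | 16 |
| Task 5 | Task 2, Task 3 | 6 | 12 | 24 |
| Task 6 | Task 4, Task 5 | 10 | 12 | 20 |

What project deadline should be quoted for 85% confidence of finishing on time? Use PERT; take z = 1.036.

te_Task 1 = (5 + 4·7 + 9)/6 = 42/6 = 7; σ²_Task 1 = ((9−5)/6)² = 0.444
te_Task 2 = (1 + 4·2 + 15)/6 = 24/6 = 4; σ²_Task 2 = ((15−1)/6)² = 5.444
te_Task 3 = (1 + 4·3 + 17)/6 = 30/6 = 5; σ²_Task 3 = ((17−1)/6)² = 7.111
te_Task 4 = (2 + 4·6 + 16)/6 = 42/6 = 7; σ²_Task 4 = ((16−2)/6)² = 5.444
te_Task 5 = (6 + 4·12 + 24)/6 = 78/6 = 13; σ²_Task 5 = ((24−6)/6)² = 9.000
te_Task 6 = (10 + 4·12 + 20)/6 = 78/6 = 13; σ²_Task 6 = ((20−10)/6)² = 2.778

Forward pass:
ES_Task 1 = 0; EF_Task 1 = 7
ES_Task 2 = 7; EF_Task 2 = 7+4 = 11
ES_Task 3 = 7; EF_Task 3 = 7+5 = 12
ES_Task 4 = max(EF_Task 1=7, EF_Task 2=11) = 11; EF_Task 4 = 11+7 = 18
ES_Task 5 = max(EF_Task 2=11, EF_Task 3=12) = 12; EF_Task 5 = 12+13 = 25
ES_Task 6 = max(EF_Task 4=18, EF_Task 5=25) = 25; EF_Task 6 = 25+13 = 38
Expected project duration μ = 38 weeks. Critical path: Task 1 → Task 3 → Task 5 → Task 6.

Variance along critical path = 0.444 + 7.111 + 9.000 + 2.778 = 19.333; σ = 4.397 weeks.
D = μ + z·σ = 38 + 1.036·4.397 = 42.6 weeks

42.6 weeks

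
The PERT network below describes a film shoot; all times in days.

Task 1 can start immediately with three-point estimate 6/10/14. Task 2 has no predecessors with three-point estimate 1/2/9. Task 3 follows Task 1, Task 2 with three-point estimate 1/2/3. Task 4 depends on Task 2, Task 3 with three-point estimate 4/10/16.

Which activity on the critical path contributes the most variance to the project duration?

te_Task 1 = (6 + 4·10 + 14)/6 = 60/6 = 10; σ²_Task 1 = ((14−6)/6)² = 1.778
te_Task 2 = (1 + 4·2 + 9)/6 = 18/6 = 3; σ²_Task 2 = ((9−1)/6)² = 1.778
te_Task 3 = (1 + 4·2 + 3)/6 = 12/6 = 2; σ²_Task 3 = ((3−1)/6)² = 0.111
te_Task 4 = (4 + 4·10 + 16)/6 = 60/6 = 10; σ²_Task 4 = ((16−4)/6)² = 4.000

Forward pass:
ES_Task 1 = 0; EF_Task 1 = 10
ES_Task 2 = 0; EF_Task 2 = 3
ES_Task 3 = max(EF_Task 1=10, EF_Task 2=3) = 10; EF_Task 3 = 10+2 = 12
ES_Task 4 = max(EF_Task 2=3, EF_Task 3=12) = 12; EF_Task 4 = 12+10 = 22
Expected project duration μ = 22 days. Critical path: Task 1 → Task 3 → Task 4.

Variances on critical path: σ²_Task 1=1.778, σ²_Task 3=0.111, σ²_Task 4=4.000.
Largest is σ²_Task 4 = 4.000.

Task 4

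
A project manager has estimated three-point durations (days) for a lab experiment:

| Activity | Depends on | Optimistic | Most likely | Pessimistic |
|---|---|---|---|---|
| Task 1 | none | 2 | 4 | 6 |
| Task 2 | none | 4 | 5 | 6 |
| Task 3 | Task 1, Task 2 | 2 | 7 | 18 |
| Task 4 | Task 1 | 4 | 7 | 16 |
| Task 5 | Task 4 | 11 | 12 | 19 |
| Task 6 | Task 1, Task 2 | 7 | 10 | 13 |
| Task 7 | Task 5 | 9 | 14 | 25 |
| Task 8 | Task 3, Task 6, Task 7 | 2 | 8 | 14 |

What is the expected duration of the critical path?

te_Task 1 = (2 + 4·4 + 6)/6 = 24/6 = 4
te_Task 2 = (4 + 4·5 + 6)/6 = 30/6 = 5
te_Task 3 = (2 + 4·7 + 18)/6 = 48/6 = 8
te_Task 4 = (4 + 4·7 + 16)/6 = 48/6 = 8
te_Task 5 = (11 + 4·12 + 19)/6 = 78/6 = 13
te_Task 6 = (7 + 4·10 + 13)/6 = 60/6 = 10
te_Task 7 = (9 + 4·14 + 25)/6 = 90/6 = 15
te_Task 8 = (2 + 4·8 + 14)/6 = 48/6 = 8

Forward pass:
ES_Task 1 = 0; EF_Task 1 = 4
ES_Task 2 = 0; EF_Task 2 = 5
ES_Task 3 = max(EF_Task 1=4, EF_Task 2=5) = 5; EF_Task 3 = 5+8 = 13
ES_Task 4 = 4; EF_Task 4 = 4+8 = 12
ES_Task 5 = 12; EF_Task 5 = 12+13 = 25
ES_Task 6 = max(EF_Task 1=4, EF_Task 2=5) = 5; EF_Task 6 = 5+10 = 15
ES_Task 7 = 25; EF_Task 7 = 25+15 = 40
ES_Task 8 = max(EF_Task 3=13, EF_Task 6=15, EF_Task 7=40) = 40; EF_Task 8 = 40+8 = 48
Expected project duration μ = 48 days. Critical path: Task 1 → Task 4 → Task 5 → Task 7 → Task 8.

48 days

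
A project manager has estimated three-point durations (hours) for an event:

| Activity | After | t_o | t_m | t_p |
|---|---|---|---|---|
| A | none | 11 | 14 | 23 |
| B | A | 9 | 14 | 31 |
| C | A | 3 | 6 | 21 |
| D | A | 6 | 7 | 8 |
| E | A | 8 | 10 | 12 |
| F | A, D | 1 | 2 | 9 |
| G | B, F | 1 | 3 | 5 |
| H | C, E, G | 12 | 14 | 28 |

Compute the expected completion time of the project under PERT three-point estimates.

50 hours

te_A = (11 + 4·14 + 23)/6 = 90/6 = 15
te_B = (9 + 4·14 + 31)/6 = 96/6 = 16
te_C = (3 + 4·6 + 21)/6 = 48/6 = 8
te_D = (6 + 4·7 + 8)/6 = 42/6 = 7
te_E = (8 + 4·10 + 12)/6 = 60/6 = 10
te_F = (1 + 4·2 + 9)/6 = 18/6 = 3
te_G = (1 + 4·3 + 5)/6 = 18/6 = 3
te_H = (12 + 4·14 + 28)/6 = 96/6 = 16

Forward pass:
ES_A = 0; EF_A = 15
ES_B = 15; EF_B = 15+16 = 31
ES_C = 15; EF_C = 15+8 = 23
ES_D = 15; EF_D = 15+7 = 22
ES_E = 15; EF_E = 15+10 = 25
ES_F = max(EF_A=15, EF_D=22) = 22; EF_F = 22+3 = 25
ES_G = max(EF_B=31, EF_F=25) = 31; EF_G = 31+3 = 34
ES_H = max(EF_C=23, EF_E=25, EF_G=34) = 34; EF_H = 34+16 = 50
Expected project duration μ = 50 hours. Critical path: A → B → G → H.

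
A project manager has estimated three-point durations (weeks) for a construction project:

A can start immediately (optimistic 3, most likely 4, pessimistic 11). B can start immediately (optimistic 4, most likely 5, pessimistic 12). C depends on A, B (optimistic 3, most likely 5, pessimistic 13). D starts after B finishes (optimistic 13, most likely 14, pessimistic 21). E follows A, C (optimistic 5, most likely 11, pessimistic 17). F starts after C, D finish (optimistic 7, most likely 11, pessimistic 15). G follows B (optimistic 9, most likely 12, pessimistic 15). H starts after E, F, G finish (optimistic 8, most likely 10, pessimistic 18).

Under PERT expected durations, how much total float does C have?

9 weeks

te_A = (3 + 4·4 + 11)/6 = 30/6 = 5
te_B = (4 + 4·5 + 12)/6 = 36/6 = 6
te_C = (3 + 4·5 + 13)/6 = 36/6 = 6
te_D = (13 + 4·14 + 21)/6 = 90/6 = 15
te_E = (5 + 4·11 + 17)/6 = 66/6 = 11
te_F = (7 + 4·11 + 15)/6 = 66/6 = 11
te_G = (9 + 4·12 + 15)/6 = 72/6 = 12
te_H = (8 + 4·10 + 18)/6 = 66/6 = 11

Forward pass:
ES_A = 0; EF_A = 5
ES_B = 0; EF_B = 6
ES_C = max(EF_A=5, EF_B=6) = 6; EF_C = 6+6 = 12
ES_D = 6; EF_D = 6+15 = 21
ES_E = max(EF_A=5, EF_C=12) = 12; EF_E = 12+11 = 23
ES_F = max(EF_C=12, EF_D=21) = 21; EF_F = 21+11 = 32
ES_G = 6; EF_G = 6+12 = 18
ES_H = max(EF_E=23, EF_F=32, EF_G=18) = 32; EF_H = 32+11 = 43
Expected project duration μ = 43 weeks. Critical path: B → D → F → H.

Backward pass:
LF_H = 43; LS_H = 43−11 = 32
LF_G = LS_H = 32; LS_G = 32−12 = 20
LF_F = LS_H = 32; LS_F = 32−11 = 21
LF_E = LS_H = 32; LS_E = 32−11 = 21
LF_D = LS_F = 21; LS_D = 21−15 = 6
LF_C = min(LS_E=21, LS_F=21) = 21; LS_C = 21−6 = 15
LF_B = min(LS_C=15, LS_D=6, LS_G=20) = 6; LS_B = 6−6 = 0
LF_A = min(LS_C=15, LS_E=21) = 15; LS_A = 15−5 = 10
Slack_C = LS_C − ES_C = 15 − 6 = 9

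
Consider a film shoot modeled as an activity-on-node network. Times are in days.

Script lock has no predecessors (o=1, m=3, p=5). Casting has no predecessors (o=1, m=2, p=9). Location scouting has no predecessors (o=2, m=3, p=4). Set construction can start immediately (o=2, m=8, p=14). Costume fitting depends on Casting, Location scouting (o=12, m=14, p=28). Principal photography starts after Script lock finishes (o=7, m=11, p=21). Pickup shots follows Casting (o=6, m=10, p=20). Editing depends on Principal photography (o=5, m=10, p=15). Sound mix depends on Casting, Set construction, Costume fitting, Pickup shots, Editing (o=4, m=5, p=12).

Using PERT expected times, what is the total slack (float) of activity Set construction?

17 days

te_Script lock = (1 + 4·3 + 5)/6 = 18/6 = 3
te_Casting = (1 + 4·2 + 9)/6 = 18/6 = 3
te_Location scouting = (2 + 4·3 + 4)/6 = 18/6 = 3
te_Set construction = (2 + 4·8 + 14)/6 = 48/6 = 8
te_Costume fitting = (12 + 4·14 + 28)/6 = 96/6 = 16
te_Principal photography = (7 + 4·11 + 21)/6 = 72/6 = 12
te_Pickup shots = (6 + 4·10 + 20)/6 = 66/6 = 11
te_Editing = (5 + 4·10 + 15)/6 = 60/6 = 10
te_Sound mix = (4 + 4·5 + 12)/6 = 36/6 = 6

Forward pass:
ES_Script lock = 0; EF_Script lock = 3
ES_Casting = 0; EF_Casting = 3
ES_Location scouting = 0; EF_Location scouting = 3
ES_Set construction = 0; EF_Set construction = 8
ES_Costume fitting = max(EF_Casting=3, EF_Location scouting=3) = 3; EF_Costume fitting = 3+16 = 19
ES_Principal photography = 3; EF_Principal photography = 3+12 = 15
ES_Pickup shots = 3; EF_Pickup shots = 3+11 = 14
ES_Editing = 15; EF_Editing = 15+10 = 25
ES_Sound mix = max(EF_Casting=3, EF_Set construction=8, EF_Costume fitting=19, EF_Pickup shots=14, EF_Editing=25) = 25; EF_Sound mix = 25+6 = 31
Expected project duration μ = 31 days. Critical path: Script lock → Principal photography → Editing → Sound mix.

Backward pass:
LF_Sound mix = 31; LS_Sound mix = 31−6 = 25
LF_Editing = LS_Sound mix = 25; LS_Editing = 25−10 = 15
LF_Pickup shots = LS_Sound mix = 25; LS_Pickup shots = 25−11 = 14
LF_Principal photography = LS_Editing = 15; LS_Principal photography = 15−12 = 3
LF_Costume fitting = LS_Sound mix = 25; LS_Costume fitting = 25−16 = 9
LF_Set construction = LS_Sound mix = 25; LS_Set construction = 25−8 = 17
LF_Location scouting = LS_Costume fitting = 9; LS_Location scouting = 9−3 = 6
LF_Casting = min(LS_Costume fitting=9, LS_Pickup shots=14, LS_Sound mix=25) = 9; LS_Casting = 9−3 = 6
LF_Script lock = LS_Principal photography = 3; LS_Script lock = 3−3 = 0
Slack_Set construction = LS_Set construction − ES_Set construction = 17 − 0 = 17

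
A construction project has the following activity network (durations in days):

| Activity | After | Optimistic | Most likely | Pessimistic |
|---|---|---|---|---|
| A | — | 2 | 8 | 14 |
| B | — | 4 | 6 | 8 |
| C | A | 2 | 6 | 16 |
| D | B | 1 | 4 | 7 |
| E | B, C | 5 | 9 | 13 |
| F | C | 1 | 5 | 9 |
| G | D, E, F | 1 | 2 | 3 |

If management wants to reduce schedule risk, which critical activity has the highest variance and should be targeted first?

te_A = (2 + 4·8 + 14)/6 = 48/6 = 8; σ²_A = ((14−2)/6)² = 4.000
te_B = (4 + 4·6 + 8)/6 = 36/6 = 6; σ²_B = ((8−4)/6)² = 0.444
te_C = (2 + 4·6 + 16)/6 = 42/6 = 7; σ²_C = ((16−2)/6)² = 5.444
te_D = (1 + 4·4 + 7)/6 = 24/6 = 4; σ²_D = ((7−1)/6)² = 1.000
te_E = (5 + 4·9 + 13)/6 = 54/6 = 9; σ²_E = ((13−5)/6)² = 1.778
te_F = (1 + 4·5 + 9)/6 = 30/6 = 5; σ²_F = ((9−1)/6)² = 1.778
te_G = (1 + 4·2 + 3)/6 = 12/6 = 2; σ²_G = ((3−1)/6)² = 0.111

Forward pass:
ES_A = 0; EF_A = 8
ES_B = 0; EF_B = 6
ES_C = 8; EF_C = 8+7 = 15
ES_D = 6; EF_D = 6+4 = 10
ES_E = max(EF_B=6, EF_C=15) = 15; EF_E = 15+9 = 24
ES_F = 15; EF_F = 15+5 = 20
ES_G = max(EF_D=10, EF_E=24, EF_F=20) = 24; EF_G = 24+2 = 26
Expected project duration μ = 26 days. Critical path: A → C → E → G.

Variances on critical path: σ²_A=4.000, σ²_C=5.444, σ²_E=1.778, σ²_G=0.111.
Largest is σ²_C = 5.444.

C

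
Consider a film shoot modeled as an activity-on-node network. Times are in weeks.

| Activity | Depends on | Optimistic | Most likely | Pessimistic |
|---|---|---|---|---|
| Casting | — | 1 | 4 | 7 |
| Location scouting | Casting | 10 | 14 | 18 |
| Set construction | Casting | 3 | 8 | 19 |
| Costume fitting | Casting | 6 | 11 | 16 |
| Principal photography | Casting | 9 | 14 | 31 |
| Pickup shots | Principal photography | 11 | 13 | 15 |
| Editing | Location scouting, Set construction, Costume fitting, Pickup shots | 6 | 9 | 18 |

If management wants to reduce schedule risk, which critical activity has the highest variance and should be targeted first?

Principal photography

te_Casting = (1 + 4·4 + 7)/6 = 24/6 = 4; σ²_Casting = ((7−1)/6)² = 1.000
te_Location scouting = (10 + 4·14 + 18)/6 = 84/6 = 14; σ²_Location scouting = ((18−10)/6)² = 1.778
te_Set construction = (3 + 4·8 + 19)/6 = 54/6 = 9; σ²_Set construction = ((19−3)/6)² = 7.111
te_Costume fitting = (6 + 4·11 + 16)/6 = 66/6 = 11; σ²_Costume fitting = ((16−6)/6)² = 2.778
te_Principal photography = (9 + 4·14 + 31)/6 = 96/6 = 16; σ²_Principal photography = ((31−9)/6)² = 13.444
te_Pickup shots = (11 + 4·13 + 15)/6 = 78/6 = 13; σ²_Pickup shots = ((15−11)/6)² = 0.444
te_Editing = (6 + 4·9 + 18)/6 = 60/6 = 10; σ²_Editing = ((18−6)/6)² = 4.000

Forward pass:
ES_Casting = 0; EF_Casting = 4
ES_Location scouting = 4; EF_Location scouting = 4+14 = 18
ES_Set construction = 4; EF_Set construction = 4+9 = 13
ES_Costume fitting = 4; EF_Costume fitting = 4+11 = 15
ES_Principal photography = 4; EF_Principal photography = 4+16 = 20
ES_Pickup shots = 20; EF_Pickup shots = 20+13 = 33
ES_Editing = max(EF_Location scouting=18, EF_Set construction=13, EF_Costume fitting=15, EF_Pickup shots=33) = 33; EF_Editing = 33+10 = 43
Expected project duration μ = 43 weeks. Critical path: Casting → Principal photography → Pickup shots → Editing.

Variances on critical path: σ²_Casting=1.000, σ²_Principal photography=13.444, σ²_Pickup shots=0.444, σ²_Editing=4.000.
Largest is σ²_Principal photography = 13.444.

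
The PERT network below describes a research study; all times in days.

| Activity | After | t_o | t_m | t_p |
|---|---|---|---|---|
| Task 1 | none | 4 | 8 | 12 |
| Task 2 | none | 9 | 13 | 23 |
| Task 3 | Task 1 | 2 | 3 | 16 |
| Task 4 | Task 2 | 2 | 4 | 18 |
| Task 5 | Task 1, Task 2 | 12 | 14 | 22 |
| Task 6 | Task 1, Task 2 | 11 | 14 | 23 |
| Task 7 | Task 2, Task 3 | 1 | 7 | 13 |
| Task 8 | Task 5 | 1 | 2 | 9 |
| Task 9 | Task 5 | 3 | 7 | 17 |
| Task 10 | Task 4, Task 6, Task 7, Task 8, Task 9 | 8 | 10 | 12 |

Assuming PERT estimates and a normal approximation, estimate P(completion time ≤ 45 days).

0.297

te_Task 1 = (4 + 4·8 + 12)/6 = 48/6 = 8; σ²_Task 1 = ((12−4)/6)² = 1.778
te_Task 2 = (9 + 4·13 + 23)/6 = 84/6 = 14; σ²_Task 2 = ((23−9)/6)² = 5.444
te_Task 3 = (2 + 4·3 + 16)/6 = 30/6 = 5; σ²_Task 3 = ((16−2)/6)² = 5.444
te_Task 4 = (2 + 4·4 + 18)/6 = 36/6 = 6; σ²_Task 4 = ((18−2)/6)² = 7.111
te_Task 5 = (12 + 4·14 + 22)/6 = 90/6 = 15; σ²_Task 5 = ((22−12)/6)² = 2.778
te_Task 6 = (11 + 4·14 + 23)/6 = 90/6 = 15; σ²_Task 6 = ((23−11)/6)² = 4.000
te_Task 7 = (1 + 4·7 + 13)/6 = 42/6 = 7; σ²_Task 7 = ((13−1)/6)² = 4.000
te_Task 8 = (1 + 4·2 + 9)/6 = 18/6 = 3; σ²_Task 8 = ((9−1)/6)² = 1.778
te_Task 9 = (3 + 4·7 + 17)/6 = 48/6 = 8; σ²_Task 9 = ((17−3)/6)² = 5.444
te_Task 10 = (8 + 4·10 + 12)/6 = 60/6 = 10; σ²_Task 10 = ((12−8)/6)² = 0.444

Forward pass:
ES_Task 1 = 0; EF_Task 1 = 8
ES_Task 2 = 0; EF_Task 2 = 14
ES_Task 3 = 8; EF_Task 3 = 8+5 = 13
ES_Task 4 = 14; EF_Task 4 = 14+6 = 20
ES_Task 5 = max(EF_Task 1=8, EF_Task 2=14) = 14; EF_Task 5 = 14+15 = 29
ES_Task 6 = max(EF_Task 1=8, EF_Task 2=14) = 14; EF_Task 6 = 14+15 = 29
ES_Task 7 = max(EF_Task 2=14, EF_Task 3=13) = 14; EF_Task 7 = 14+7 = 21
ES_Task 8 = 29; EF_Task 8 = 29+3 = 32
ES_Task 9 = 29; EF_Task 9 = 29+8 = 37
ES_Task 10 = max(EF_Task 4=20, EF_Task 6=29, EF_Task 7=21, EF_Task 8=32, EF_Task 9=37) = 37; EF_Task 10 = 37+10 = 47
Expected project duration μ = 47 days. Critical path: Task 2 → Task 5 → Task 9 → Task 10.

Variance along critical path = 5.444 + 2.778 + 5.444 + 0.444 = 14.111; σ = √14.111 = 3.756 days.
Z = (45 − 47) / 3.756 = -0.532
P(T ≤ 45) = Φ(-0.532) ≈ 0.297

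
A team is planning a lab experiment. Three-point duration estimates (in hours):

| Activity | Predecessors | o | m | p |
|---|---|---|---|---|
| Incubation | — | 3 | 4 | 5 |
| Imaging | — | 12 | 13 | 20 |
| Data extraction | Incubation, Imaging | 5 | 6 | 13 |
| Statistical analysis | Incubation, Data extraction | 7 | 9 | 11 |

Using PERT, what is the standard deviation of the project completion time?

te_Incubation = (3 + 4·4 + 5)/6 = 24/6 = 4; σ²_Incubation = ((5−3)/6)² = 0.111
te_Imaging = (12 + 4·13 + 20)/6 = 84/6 = 14; σ²_Imaging = ((20−12)/6)² = 1.778
te_Data extraction = (5 + 4·6 + 13)/6 = 42/6 = 7; σ²_Data extraction = ((13−5)/6)² = 1.778
te_Statistical analysis = (7 + 4·9 + 11)/6 = 54/6 = 9; σ²_Statistical analysis = ((11−7)/6)² = 0.444

Forward pass:
ES_Incubation = 0; EF_Incubation = 4
ES_Imaging = 0; EF_Imaging = 14
ES_Data extraction = max(EF_Incubation=4, EF_Imaging=14) = 14; EF_Data extraction = 14+7 = 21
ES_Statistical analysis = max(EF_Incubation=4, EF_Data extraction=21) = 21; EF_Statistical analysis = 21+9 = 30
Expected project duration μ = 30 hours. Critical path: Imaging → Data extraction → Statistical analysis.

Variance along critical path = 1.778 + 1.778 + 0.444 = 4.000
σ = √4.000 = 2.000 hours

2.00 hours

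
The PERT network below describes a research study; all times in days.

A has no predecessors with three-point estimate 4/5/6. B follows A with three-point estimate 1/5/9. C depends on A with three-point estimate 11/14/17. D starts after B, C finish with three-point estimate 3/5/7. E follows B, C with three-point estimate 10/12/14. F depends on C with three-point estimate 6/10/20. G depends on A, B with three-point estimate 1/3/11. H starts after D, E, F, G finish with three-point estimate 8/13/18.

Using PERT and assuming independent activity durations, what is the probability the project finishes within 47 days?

0.925

te_A = (4 + 4·5 + 6)/6 = 30/6 = 5; σ²_A = ((6−4)/6)² = 0.111
te_B = (1 + 4·5 + 9)/6 = 30/6 = 5; σ²_B = ((9−1)/6)² = 1.778
te_C = (11 + 4·14 + 17)/6 = 84/6 = 14; σ²_C = ((17−11)/6)² = 1.000
te_D = (3 + 4·5 + 7)/6 = 30/6 = 5; σ²_D = ((7−3)/6)² = 0.444
te_E = (10 + 4·12 + 14)/6 = 72/6 = 12; σ²_E = ((14−10)/6)² = 0.444
te_F = (6 + 4·10 + 20)/6 = 66/6 = 11; σ²_F = ((20−6)/6)² = 5.444
te_G = (1 + 4·3 + 11)/6 = 24/6 = 4; σ²_G = ((11−1)/6)² = 2.778
te_H = (8 + 4·13 + 18)/6 = 78/6 = 13; σ²_H = ((18−8)/6)² = 2.778

Forward pass:
ES_A = 0; EF_A = 5
ES_B = 5; EF_B = 5+5 = 10
ES_C = 5; EF_C = 5+14 = 19
ES_D = max(EF_B=10, EF_C=19) = 19; EF_D = 19+5 = 24
ES_E = max(EF_B=10, EF_C=19) = 19; EF_E = 19+12 = 31
ES_F = 19; EF_F = 19+11 = 30
ES_G = max(EF_A=5, EF_B=10) = 10; EF_G = 10+4 = 14
ES_H = max(EF_D=24, EF_E=31, EF_F=30, EF_G=14) = 31; EF_H = 31+13 = 44
Expected project duration μ = 44 days. Critical path: A → C → E → H.

Variance along critical path = 0.111 + 1.000 + 0.444 + 2.778 = 4.333; σ = √4.333 = 2.082 days.
Z = (47 − 44) / 2.082 = 1.441
P(T ≤ 47) = Φ(1.441) ≈ 0.925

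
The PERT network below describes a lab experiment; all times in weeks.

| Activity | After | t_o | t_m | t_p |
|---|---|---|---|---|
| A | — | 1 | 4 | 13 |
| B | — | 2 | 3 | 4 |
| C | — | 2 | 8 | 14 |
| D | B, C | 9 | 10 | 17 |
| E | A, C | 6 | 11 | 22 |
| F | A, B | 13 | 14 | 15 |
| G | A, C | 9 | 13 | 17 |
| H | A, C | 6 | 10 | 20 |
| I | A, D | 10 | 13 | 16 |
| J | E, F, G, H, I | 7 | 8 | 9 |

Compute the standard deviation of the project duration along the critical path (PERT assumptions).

te_A = (1 + 4·4 + 13)/6 = 30/6 = 5; σ²_A = ((13−1)/6)² = 4.000
te_B = (2 + 4·3 + 4)/6 = 18/6 = 3; σ²_B = ((4−2)/6)² = 0.111
te_C = (2 + 4·8 + 14)/6 = 48/6 = 8; σ²_C = ((14−2)/6)² = 4.000
te_D = (9 + 4·10 + 17)/6 = 66/6 = 11; σ²_D = ((17−9)/6)² = 1.778
te_E = (6 + 4·11 + 22)/6 = 72/6 = 12; σ²_E = ((22−6)/6)² = 7.111
te_F = (13 + 4·14 + 15)/6 = 84/6 = 14; σ²_F = ((15−13)/6)² = 0.111
te_G = (9 + 4·13 + 17)/6 = 78/6 = 13; σ²_G = ((17−9)/6)² = 1.778
te_H = (6 + 4·10 + 20)/6 = 66/6 = 11; σ²_H = ((20−6)/6)² = 5.444
te_I = (10 + 4·13 + 16)/6 = 78/6 = 13; σ²_I = ((16−10)/6)² = 1.000
te_J = (7 + 4·8 + 9)/6 = 48/6 = 8; σ²_J = ((9−7)/6)² = 0.111

Forward pass:
ES_A = 0; EF_A = 5
ES_B = 0; EF_B = 3
ES_C = 0; EF_C = 8
ES_D = max(EF_B=3, EF_C=8) = 8; EF_D = 8+11 = 19
ES_E = max(EF_A=5, EF_C=8) = 8; EF_E = 8+12 = 20
ES_F = max(EF_A=5, EF_B=3) = 5; EF_F = 5+14 = 19
ES_G = max(EF_A=5, EF_C=8) = 8; EF_G = 8+13 = 21
ES_H = max(EF_A=5, EF_C=8) = 8; EF_H = 8+11 = 19
ES_I = max(EF_A=5, EF_D=19) = 19; EF_I = 19+13 = 32
ES_J = max(EF_E=20, EF_F=19, EF_G=21, EF_H=19, EF_I=32) = 32; EF_J = 32+8 = 40
Expected project duration μ = 40 weeks. Critical path: C → D → I → J.

Variance along critical path = 4.000 + 1.778 + 1.000 + 0.111 = 6.889
σ = √6.889 = 2.625 weeks

2.62 weeks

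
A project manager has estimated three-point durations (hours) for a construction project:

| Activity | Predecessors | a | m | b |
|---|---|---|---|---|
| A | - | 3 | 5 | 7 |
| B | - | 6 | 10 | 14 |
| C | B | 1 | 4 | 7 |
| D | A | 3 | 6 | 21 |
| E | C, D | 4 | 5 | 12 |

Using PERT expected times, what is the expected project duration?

20 hours

te_A = (3 + 4·5 + 7)/6 = 30/6 = 5
te_B = (6 + 4·10 + 14)/6 = 60/6 = 10
te_C = (1 + 4·4 + 7)/6 = 24/6 = 4
te_D = (3 + 4·6 + 21)/6 = 48/6 = 8
te_E = (4 + 4·5 + 12)/6 = 36/6 = 6

Forward pass:
ES_A = 0; EF_A = 5
ES_B = 0; EF_B = 10
ES_C = 10; EF_C = 10+4 = 14
ES_D = 5; EF_D = 5+8 = 13
ES_E = max(EF_C=14, EF_D=13) = 14; EF_E = 14+6 = 20
Expected project duration μ = 20 hours. Critical path: B → C → E.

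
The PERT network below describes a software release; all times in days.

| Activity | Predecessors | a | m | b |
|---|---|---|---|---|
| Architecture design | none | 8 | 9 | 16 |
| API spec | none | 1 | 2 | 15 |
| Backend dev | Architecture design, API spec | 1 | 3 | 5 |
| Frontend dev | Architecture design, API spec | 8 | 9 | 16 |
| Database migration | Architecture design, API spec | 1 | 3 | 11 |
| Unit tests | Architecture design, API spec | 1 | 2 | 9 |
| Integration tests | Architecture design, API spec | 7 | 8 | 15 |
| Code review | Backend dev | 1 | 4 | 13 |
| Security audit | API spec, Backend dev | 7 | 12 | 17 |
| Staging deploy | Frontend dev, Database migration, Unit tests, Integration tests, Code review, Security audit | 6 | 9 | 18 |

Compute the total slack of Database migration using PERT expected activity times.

11 days

te_Architecture design = (8 + 4·9 + 16)/6 = 60/6 = 10
te_API spec = (1 + 4·2 + 15)/6 = 24/6 = 4
te_Backend dev = (1 + 4·3 + 5)/6 = 18/6 = 3
te_Frontend dev = (8 + 4·9 + 16)/6 = 60/6 = 10
te_Database migration = (1 + 4·3 + 11)/6 = 24/6 = 4
te_Unit tests = (1 + 4·2 + 9)/6 = 18/6 = 3
te_Integration tests = (7 + 4·8 + 15)/6 = 54/6 = 9
te_Code review = (1 + 4·4 + 13)/6 = 30/6 = 5
te_Security audit = (7 + 4·12 + 17)/6 = 72/6 = 12
te_Staging deploy = (6 + 4·9 + 18)/6 = 60/6 = 10

Forward pass:
ES_Architecture design = 0; EF_Architecture design = 10
ES_API spec = 0; EF_API spec = 4
ES_Backend dev = max(EF_Architecture design=10, EF_API spec=4) = 10; EF_Backend dev = 10+3 = 13
ES_Frontend dev = max(EF_Architecture design=10, EF_API spec=4) = 10; EF_Frontend dev = 10+10 = 20
ES_Database migration = max(EF_Architecture design=10, EF_API spec=4) = 10; EF_Database migration = 10+4 = 14
ES_Unit tests = max(EF_Architecture design=10, EF_API spec=4) = 10; EF_Unit tests = 10+3 = 13
ES_Integration tests = max(EF_Architecture design=10, EF_API spec=4) = 10; EF_Integration tests = 10+9 = 19
ES_Code review = 13; EF_Code review = 13+5 = 18
ES_Security audit = max(EF_API spec=4, EF_Backend dev=13) = 13; EF_Security audit = 13+12 = 25
ES_Staging deploy = max(EF_Frontend dev=20, EF_Database migration=14, EF_Unit tests=13, EF_Integration tests=19, EF_Code review=18, EF_Security audit=25) = 25; EF_Staging deploy = 25+10 = 35
Expected project duration μ = 35 days. Critical path: Architecture design → Backend dev → Security audit → Staging deploy.

Backward pass:
LF_Staging deploy = 35; LS_Staging deploy = 35−10 = 25
LF_Security audit = LS_Staging deploy = 25; LS_Security audit = 25−12 = 13
LF_Code review = LS_Staging deploy = 25; LS_Code review = 25−5 = 20
LF_Integration tests = LS_Staging deploy = 25; LS_Integration tests = 25−9 = 16
LF_Unit tests = LS_Staging deploy = 25; LS_Unit tests = 25−3 = 22
LF_Database migration = LS_Staging deploy = 25; LS_Database migration = 25−4 = 21
LF_Frontend dev = LS_Staging deploy = 25; LS_Frontend dev = 25−10 = 15
LF_Backend dev = min(LS_Code review=20, LS_Security audit=13) = 13; LS_Backend dev = 13−3 = 10
LF_API spec = min(LS_Backend dev=10, LS_Frontend dev=15, LS_Database migration=21, LS_Unit tests=22, LS_Integration tests=16, LS_Security audit=13) = 10; LS_API spec = 10−4 = 6
LF_Architecture design = min(LS_Backend dev=10, LS_Frontend dev=15, LS_Database migration=21, LS_Unit tests=22, LS_Integration tests=16) = 10; LS_Architecture design = 10−10 = 0
Slack_Database migration = LS_Database migration − ES_Database migration = 21 − 10 = 11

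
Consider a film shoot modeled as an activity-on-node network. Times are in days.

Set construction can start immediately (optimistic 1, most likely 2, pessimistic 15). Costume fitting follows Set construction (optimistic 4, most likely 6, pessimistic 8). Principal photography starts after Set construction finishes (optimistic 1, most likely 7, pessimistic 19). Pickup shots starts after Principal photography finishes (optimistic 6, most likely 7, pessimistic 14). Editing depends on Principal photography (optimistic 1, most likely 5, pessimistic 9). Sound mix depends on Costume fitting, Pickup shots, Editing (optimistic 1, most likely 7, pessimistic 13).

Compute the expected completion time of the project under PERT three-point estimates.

te_Set construction = (1 + 4·2 + 15)/6 = 24/6 = 4
te_Costume fitting = (4 + 4·6 + 8)/6 = 36/6 = 6
te_Principal photography = (1 + 4·7 + 19)/6 = 48/6 = 8
te_Pickup shots = (6 + 4·7 + 14)/6 = 48/6 = 8
te_Editing = (1 + 4·5 + 9)/6 = 30/6 = 5
te_Sound mix = (1 + 4·7 + 13)/6 = 42/6 = 7

Forward pass:
ES_Set construction = 0; EF_Set construction = 4
ES_Costume fitting = 4; EF_Costume fitting = 4+6 = 10
ES_Principal photography = 4; EF_Principal photography = 4+8 = 12
ES_Pickup shots = 12; EF_Pickup shots = 12+8 = 20
ES_Editing = 12; EF_Editing = 12+5 = 17
ES_Sound mix = max(EF_Costume fitting=10, EF_Pickup shots=20, EF_Editing=17) = 20; EF_Sound mix = 20+7 = 27
Expected project duration μ = 27 days. Critical path: Set construction → Principal photography → Pickup shots → Sound mix.

27 days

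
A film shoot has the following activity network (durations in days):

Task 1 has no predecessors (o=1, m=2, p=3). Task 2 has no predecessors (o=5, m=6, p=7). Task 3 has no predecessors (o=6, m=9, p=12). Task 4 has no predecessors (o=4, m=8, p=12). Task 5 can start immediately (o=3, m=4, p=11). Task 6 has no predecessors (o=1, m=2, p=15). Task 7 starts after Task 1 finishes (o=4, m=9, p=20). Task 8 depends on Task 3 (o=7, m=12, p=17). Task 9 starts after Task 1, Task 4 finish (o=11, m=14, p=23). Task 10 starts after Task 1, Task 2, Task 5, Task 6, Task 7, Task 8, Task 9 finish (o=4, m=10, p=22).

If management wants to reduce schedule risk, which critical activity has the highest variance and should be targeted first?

te_Task 1 = (1 + 4·2 + 3)/6 = 12/6 = 2; σ²_Task 1 = ((3−1)/6)² = 0.111
te_Task 2 = (5 + 4·6 + 7)/6 = 36/6 = 6; σ²_Task 2 = ((7−5)/6)² = 0.111
te_Task 3 = (6 + 4·9 + 12)/6 = 54/6 = 9; σ²_Task 3 = ((12−6)/6)² = 1.000
te_Task 4 = (4 + 4·8 + 12)/6 = 48/6 = 8; σ²_Task 4 = ((12−4)/6)² = 1.778
te_Task 5 = (3 + 4·4 + 11)/6 = 30/6 = 5; σ²_Task 5 = ((11−3)/6)² = 1.778
te_Task 6 = (1 + 4·2 + 15)/6 = 24/6 = 4; σ²_Task 6 = ((15−1)/6)² = 5.444
te_Task 7 = (4 + 4·9 + 20)/6 = 60/6 = 10; σ²_Task 7 = ((20−4)/6)² = 7.111
te_Task 8 = (7 + 4·12 + 17)/6 = 72/6 = 12; σ²_Task 8 = ((17−7)/6)² = 2.778
te_Task 9 = (11 + 4·14 + 23)/6 = 90/6 = 15; σ²_Task 9 = ((23−11)/6)² = 4.000
te_Task 10 = (4 + 4·10 + 22)/6 = 66/6 = 11; σ²_Task 10 = ((22−4)/6)² = 9.000

Forward pass:
ES_Task 1 = 0; EF_Task 1 = 2
ES_Task 2 = 0; EF_Task 2 = 6
ES_Task 3 = 0; EF_Task 3 = 9
ES_Task 4 = 0; EF_Task 4 = 8
ES_Task 5 = 0; EF_Task 5 = 5
ES_Task 6 = 0; EF_Task 6 = 4
ES_Task 7 = 2; EF_Task 7 = 2+10 = 12
ES_Task 8 = 9; EF_Task 8 = 9+12 = 21
ES_Task 9 = max(EF_Task 1=2, EF_Task 4=8) = 8; EF_Task 9 = 8+15 = 23
ES_Task 10 = max(EF_Task 1=2, EF_Task 2=6, EF_Task 5=5, EF_Task 6=4, EF_Task 7=12, EF_Task 8=21, EF_Task 9=23) = 23; EF_Task 10 = 23+11 = 34
Expected project duration μ = 34 days. Critical path: Task 4 → Task 9 → Task 10.

Variances on critical path: σ²_Task 4=1.778, σ²_Task 9=4.000, σ²_Task 10=9.000.
Largest is σ²_Task 10 = 9.000.

Task 10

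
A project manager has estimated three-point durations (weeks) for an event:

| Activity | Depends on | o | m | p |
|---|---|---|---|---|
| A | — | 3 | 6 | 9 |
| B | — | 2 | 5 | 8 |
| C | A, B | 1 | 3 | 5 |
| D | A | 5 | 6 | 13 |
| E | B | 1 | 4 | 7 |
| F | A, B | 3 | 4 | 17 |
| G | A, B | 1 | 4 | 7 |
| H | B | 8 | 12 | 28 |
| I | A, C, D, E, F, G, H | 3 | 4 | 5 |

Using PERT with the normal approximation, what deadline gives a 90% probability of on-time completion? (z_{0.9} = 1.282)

27.5 weeks

te_A = (3 + 4·6 + 9)/6 = 36/6 = 6; σ²_A = ((9−3)/6)² = 1.000
te_B = (2 + 4·5 + 8)/6 = 30/6 = 5; σ²_B = ((8−2)/6)² = 1.000
te_C = (1 + 4·3 + 5)/6 = 18/6 = 3; σ²_C = ((5−1)/6)² = 0.444
te_D = (5 + 4·6 + 13)/6 = 42/6 = 7; σ²_D = ((13−5)/6)² = 1.778
te_E = (1 + 4·4 + 7)/6 = 24/6 = 4; σ²_E = ((7−1)/6)² = 1.000
te_F = (3 + 4·4 + 17)/6 = 36/6 = 6; σ²_F = ((17−3)/6)² = 5.444
te_G = (1 + 4·4 + 7)/6 = 24/6 = 4; σ²_G = ((7−1)/6)² = 1.000
te_H = (8 + 4·12 + 28)/6 = 84/6 = 14; σ²_H = ((28−8)/6)² = 11.111
te_I = (3 + 4·4 + 5)/6 = 24/6 = 4; σ²_I = ((5−3)/6)² = 0.111

Forward pass:
ES_A = 0; EF_A = 6
ES_B = 0; EF_B = 5
ES_C = max(EF_A=6, EF_B=5) = 6; EF_C = 6+3 = 9
ES_D = 6; EF_D = 6+7 = 13
ES_E = 5; EF_E = 5+4 = 9
ES_F = max(EF_A=6, EF_B=5) = 6; EF_F = 6+6 = 12
ES_G = max(EF_A=6, EF_B=5) = 6; EF_G = 6+4 = 10
ES_H = 5; EF_H = 5+14 = 19
ES_I = max(EF_A=6, EF_C=9, EF_D=13, EF_E=9, EF_F=12, EF_G=10, EF_H=19) = 19; EF_I = 19+4 = 23
Expected project duration μ = 23 weeks. Critical path: B → H → I.

Variance along critical path = 1.000 + 11.111 + 0.111 = 12.222; σ = 3.496 weeks.
D = μ + z·σ = 23 + 1.282·3.496 = 27.5 weeks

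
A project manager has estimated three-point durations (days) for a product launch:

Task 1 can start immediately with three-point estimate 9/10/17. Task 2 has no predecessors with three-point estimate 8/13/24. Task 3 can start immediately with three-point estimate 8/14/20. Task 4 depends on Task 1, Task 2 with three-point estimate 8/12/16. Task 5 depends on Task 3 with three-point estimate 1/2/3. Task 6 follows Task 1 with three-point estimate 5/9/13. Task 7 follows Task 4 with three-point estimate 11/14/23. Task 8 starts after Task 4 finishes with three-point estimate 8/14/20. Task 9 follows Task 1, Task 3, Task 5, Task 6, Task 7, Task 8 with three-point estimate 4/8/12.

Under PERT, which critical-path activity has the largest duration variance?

te_Task 1 = (9 + 4·10 + 17)/6 = 66/6 = 11; σ²_Task 1 = ((17−9)/6)² = 1.778
te_Task 2 = (8 + 4·13 + 24)/6 = 84/6 = 14; σ²_Task 2 = ((24−8)/6)² = 7.111
te_Task 3 = (8 + 4·14 + 20)/6 = 84/6 = 14; σ²_Task 3 = ((20−8)/6)² = 4.000
te_Task 4 = (8 + 4·12 + 16)/6 = 72/6 = 12; σ²_Task 4 = ((16−8)/6)² = 1.778
te_Task 5 = (1 + 4·2 + 3)/6 = 12/6 = 2; σ²_Task 5 = ((3−1)/6)² = 0.111
te_Task 6 = (5 + 4·9 + 13)/6 = 54/6 = 9; σ²_Task 6 = ((13−5)/6)² = 1.778
te_Task 7 = (11 + 4·14 + 23)/6 = 90/6 = 15; σ²_Task 7 = ((23−11)/6)² = 4.000
te_Task 8 = (8 + 4·14 + 20)/6 = 84/6 = 14; σ²_Task 8 = ((20−8)/6)² = 4.000
te_Task 9 = (4 + 4·8 + 12)/6 = 48/6 = 8; σ²_Task 9 = ((12−4)/6)² = 1.778

Forward pass:
ES_Task 1 = 0; EF_Task 1 = 11
ES_Task 2 = 0; EF_Task 2 = 14
ES_Task 3 = 0; EF_Task 3 = 14
ES_Task 4 = max(EF_Task 1=11, EF_Task 2=14) = 14; EF_Task 4 = 14+12 = 26
ES_Task 5 = 14; EF_Task 5 = 14+2 = 16
ES_Task 6 = 11; EF_Task 6 = 11+9 = 20
ES_Task 7 = 26; EF_Task 7 = 26+15 = 41
ES_Task 8 = 26; EF_Task 8 = 26+14 = 40
ES_Task 9 = max(EF_Task 1=11, EF_Task 3=14, EF_Task 5=16, EF_Task 6=20, EF_Task 7=41, EF_Task 8=40) = 41; EF_Task 9 = 41+8 = 49
Expected project duration μ = 49 days. Critical path: Task 2 → Task 4 → Task 7 → Task 9.

Variances on critical path: σ²_Task 2=7.111, σ²_Task 4=1.778, σ²_Task 7=4.000, σ²_Task 9=1.778.
Largest is σ²_Task 2 = 7.111.

Task 2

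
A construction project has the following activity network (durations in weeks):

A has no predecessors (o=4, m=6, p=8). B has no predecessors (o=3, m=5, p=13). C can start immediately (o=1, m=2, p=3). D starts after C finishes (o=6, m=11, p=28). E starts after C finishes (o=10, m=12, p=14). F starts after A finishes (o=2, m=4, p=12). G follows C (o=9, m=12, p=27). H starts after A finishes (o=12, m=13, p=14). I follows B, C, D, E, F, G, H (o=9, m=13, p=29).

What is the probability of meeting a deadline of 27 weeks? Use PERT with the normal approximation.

te_A = (4 + 4·6 + 8)/6 = 36/6 = 6; σ²_A = ((8−4)/6)² = 0.444
te_B = (3 + 4·5 + 13)/6 = 36/6 = 6; σ²_B = ((13−3)/6)² = 2.778
te_C = (1 + 4·2 + 3)/6 = 12/6 = 2; σ²_C = ((3−1)/6)² = 0.111
te_D = (6 + 4·11 + 28)/6 = 78/6 = 13; σ²_D = ((28−6)/6)² = 13.444
te_E = (10 + 4·12 + 14)/6 = 72/6 = 12; σ²_E = ((14−10)/6)² = 0.444
te_F = (2 + 4·4 + 12)/6 = 30/6 = 5; σ²_F = ((12−2)/6)² = 2.778
te_G = (9 + 4·12 + 27)/6 = 84/6 = 14; σ²_G = ((27−9)/6)² = 9.000
te_H = (12 + 4·13 + 14)/6 = 78/6 = 13; σ²_H = ((14−12)/6)² = 0.111
te_I = (9 + 4·13 + 29)/6 = 90/6 = 15; σ²_I = ((29−9)/6)² = 11.111

Forward pass:
ES_A = 0; EF_A = 6
ES_B = 0; EF_B = 6
ES_C = 0; EF_C = 2
ES_D = 2; EF_D = 2+13 = 15
ES_E = 2; EF_E = 2+12 = 14
ES_F = 6; EF_F = 6+5 = 11
ES_G = 2; EF_G = 2+14 = 16
ES_H = 6; EF_H = 6+13 = 19
ES_I = max(EF_B=6, EF_C=2, EF_D=15, EF_E=14, EF_F=11, EF_G=16, EF_H=19) = 19; EF_I = 19+15 = 34
Expected project duration μ = 34 weeks. Critical path: A → H → I.

Variance along critical path = 0.444 + 0.111 + 11.111 = 11.667; σ = √11.667 = 3.416 weeks.
Z = (27 − 34) / 3.416 = -2.049
P(T ≤ 27) = Φ(-2.049) ≈ 0.020

0.020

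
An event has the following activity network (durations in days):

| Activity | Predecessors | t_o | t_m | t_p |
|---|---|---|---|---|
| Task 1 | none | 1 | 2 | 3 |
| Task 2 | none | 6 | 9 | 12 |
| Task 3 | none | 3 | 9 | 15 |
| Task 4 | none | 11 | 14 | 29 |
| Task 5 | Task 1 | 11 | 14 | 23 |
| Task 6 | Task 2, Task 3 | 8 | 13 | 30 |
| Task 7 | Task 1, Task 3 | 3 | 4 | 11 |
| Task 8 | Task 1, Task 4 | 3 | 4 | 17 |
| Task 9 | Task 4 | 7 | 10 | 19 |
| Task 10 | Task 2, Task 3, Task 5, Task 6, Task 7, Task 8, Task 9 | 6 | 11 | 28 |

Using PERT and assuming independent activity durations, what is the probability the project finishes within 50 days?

0.974

te_Task 1 = (1 + 4·2 + 3)/6 = 12/6 = 2; σ²_Task 1 = ((3−1)/6)² = 0.111
te_Task 2 = (6 + 4·9 + 12)/6 = 54/6 = 9; σ²_Task 2 = ((12−6)/6)² = 1.000
te_Task 3 = (3 + 4·9 + 15)/6 = 54/6 = 9; σ²_Task 3 = ((15−3)/6)² = 4.000
te_Task 4 = (11 + 4·14 + 29)/6 = 96/6 = 16; σ²_Task 4 = ((29−11)/6)² = 9.000
te_Task 5 = (11 + 4·14 + 23)/6 = 90/6 = 15; σ²_Task 5 = ((23−11)/6)² = 4.000
te_Task 6 = (8 + 4·13 + 30)/6 = 90/6 = 15; σ²_Task 6 = ((30−8)/6)² = 13.444
te_Task 7 = (3 + 4·4 + 11)/6 = 30/6 = 5; σ²_Task 7 = ((11−3)/6)² = 1.778
te_Task 8 = (3 + 4·4 + 17)/6 = 36/6 = 6; σ²_Task 8 = ((17−3)/6)² = 5.444
te_Task 9 = (7 + 4·10 + 19)/6 = 66/6 = 11; σ²_Task 9 = ((19−7)/6)² = 4.000
te_Task 10 = (6 + 4·11 + 28)/6 = 78/6 = 13; σ²_Task 10 = ((28−6)/6)² = 13.444

Forward pass:
ES_Task 1 = 0; EF_Task 1 = 2
ES_Task 2 = 0; EF_Task 2 = 9
ES_Task 3 = 0; EF_Task 3 = 9
ES_Task 4 = 0; EF_Task 4 = 16
ES_Task 5 = 2; EF_Task 5 = 2+15 = 17
ES_Task 6 = max(EF_Task 2=9, EF_Task 3=9) = 9; EF_Task 6 = 9+15 = 24
ES_Task 7 = max(EF_Task 1=2, EF_Task 3=9) = 9; EF_Task 7 = 9+5 = 14
ES_Task 8 = max(EF_Task 1=2, EF_Task 4=16) = 16; EF_Task 8 = 16+6 = 22
ES_Task 9 = 16; EF_Task 9 = 16+11 = 27
ES_Task 10 = max(EF_Task 2=9, EF_Task 3=9, EF_Task 5=17, EF_Task 6=24, EF_Task 7=14, EF_Task 8=22, EF_Task 9=27) = 27; EF_Task 10 = 27+13 = 40
Expected project duration μ = 40 days. Critical path: Task 4 → Task 9 → Task 10.

Variance along critical path = 9.000 + 4.000 + 13.444 = 26.444; σ = √26.444 = 5.142 days.
Z = (50 − 40) / 5.142 = 1.945
P(T ≤ 50) = Φ(1.945) ≈ 0.974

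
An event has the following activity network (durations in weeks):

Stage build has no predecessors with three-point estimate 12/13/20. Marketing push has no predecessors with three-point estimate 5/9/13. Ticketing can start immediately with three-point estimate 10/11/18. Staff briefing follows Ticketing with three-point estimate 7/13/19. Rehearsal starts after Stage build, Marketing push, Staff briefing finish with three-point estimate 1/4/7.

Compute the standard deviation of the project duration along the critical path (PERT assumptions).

2.60 weeks

te_Stage build = (12 + 4·13 + 20)/6 = 84/6 = 14; σ²_Stage build = ((20−12)/6)² = 1.778
te_Marketing push = (5 + 4·9 + 13)/6 = 54/6 = 9; σ²_Marketing push = ((13−5)/6)² = 1.778
te_Ticketing = (10 + 4·11 + 18)/6 = 72/6 = 12; σ²_Ticketing = ((18−10)/6)² = 1.778
te_Staff briefing = (7 + 4·13 + 19)/6 = 78/6 = 13; σ²_Staff briefing = ((19−7)/6)² = 4.000
te_Rehearsal = (1 + 4·4 + 7)/6 = 24/6 = 4; σ²_Rehearsal = ((7−1)/6)² = 1.000

Forward pass:
ES_Stage build = 0; EF_Stage build = 14
ES_Marketing push = 0; EF_Marketing push = 9
ES_Ticketing = 0; EF_Ticketing = 12
ES_Staff briefing = 12; EF_Staff briefing = 12+13 = 25
ES_Rehearsal = max(EF_Stage build=14, EF_Marketing push=9, EF_Staff briefing=25) = 25; EF_Rehearsal = 25+4 = 29
Expected project duration μ = 29 weeks. Critical path: Ticketing → Staff briefing → Rehearsal.

Variance along critical path = 1.778 + 4.000 + 1.000 = 6.778
σ = √6.778 = 2.603 weeks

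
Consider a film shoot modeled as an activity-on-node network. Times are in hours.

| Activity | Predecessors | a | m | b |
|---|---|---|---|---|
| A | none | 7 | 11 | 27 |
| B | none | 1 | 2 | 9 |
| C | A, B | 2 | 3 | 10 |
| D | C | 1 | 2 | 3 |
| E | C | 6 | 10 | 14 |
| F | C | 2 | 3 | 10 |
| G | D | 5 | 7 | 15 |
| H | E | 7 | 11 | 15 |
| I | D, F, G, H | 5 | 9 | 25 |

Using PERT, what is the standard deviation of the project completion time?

5.25 hours

te_A = (7 + 4·11 + 27)/6 = 78/6 = 13; σ²_A = ((27−7)/6)² = 11.111
te_B = (1 + 4·2 + 9)/6 = 18/6 = 3; σ²_B = ((9−1)/6)² = 1.778
te_C = (2 + 4·3 + 10)/6 = 24/6 = 4; σ²_C = ((10−2)/6)² = 1.778
te_D = (1 + 4·2 + 3)/6 = 12/6 = 2; σ²_D = ((3−1)/6)² = 0.111
te_E = (6 + 4·10 + 14)/6 = 60/6 = 10; σ²_E = ((14−6)/6)² = 1.778
te_F = (2 + 4·3 + 10)/6 = 24/6 = 4; σ²_F = ((10−2)/6)² = 1.778
te_G = (5 + 4·7 + 15)/6 = 48/6 = 8; σ²_G = ((15−5)/6)² = 2.778
te_H = (7 + 4·11 + 15)/6 = 66/6 = 11; σ²_H = ((15−7)/6)² = 1.778
te_I = (5 + 4·9 + 25)/6 = 66/6 = 11; σ²_I = ((25−5)/6)² = 11.111

Forward pass:
ES_A = 0; EF_A = 13
ES_B = 0; EF_B = 3
ES_C = max(EF_A=13, EF_B=3) = 13; EF_C = 13+4 = 17
ES_D = 17; EF_D = 17+2 = 19
ES_E = 17; EF_E = 17+10 = 27
ES_F = 17; EF_F = 17+4 = 21
ES_G = 19; EF_G = 19+8 = 27
ES_H = 27; EF_H = 27+11 = 38
ES_I = max(EF_D=19, EF_F=21, EF_G=27, EF_H=38) = 38; EF_I = 38+11 = 49
Expected project duration μ = 49 hours. Critical path: A → C → E → H → I.

Variance along critical path = 11.111 + 1.778 + 1.778 + 1.778 + 11.111 = 27.556
σ = √27.556 = 5.249 hours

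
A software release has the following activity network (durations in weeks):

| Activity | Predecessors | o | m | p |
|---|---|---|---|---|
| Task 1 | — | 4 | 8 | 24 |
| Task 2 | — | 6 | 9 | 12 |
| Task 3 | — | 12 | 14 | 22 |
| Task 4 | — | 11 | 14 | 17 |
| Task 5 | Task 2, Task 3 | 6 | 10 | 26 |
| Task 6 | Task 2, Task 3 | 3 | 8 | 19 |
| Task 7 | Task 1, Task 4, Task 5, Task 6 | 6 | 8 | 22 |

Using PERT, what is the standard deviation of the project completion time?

te_Task 1 = (4 + 4·8 + 24)/6 = 60/6 = 10; σ²_Task 1 = ((24−4)/6)² = 11.111
te_Task 2 = (6 + 4·9 + 12)/6 = 54/6 = 9; σ²_Task 2 = ((12−6)/6)² = 1.000
te_Task 3 = (12 + 4·14 + 22)/6 = 90/6 = 15; σ²_Task 3 = ((22−12)/6)² = 2.778
te_Task 4 = (11 + 4·14 + 17)/6 = 84/6 = 14; σ²_Task 4 = ((17−11)/6)² = 1.000
te_Task 5 = (6 + 4·10 + 26)/6 = 72/6 = 12; σ²_Task 5 = ((26−6)/6)² = 11.111
te_Task 6 = (3 + 4·8 + 19)/6 = 54/6 = 9; σ²_Task 6 = ((19−3)/6)² = 7.111
te_Task 7 = (6 + 4·8 + 22)/6 = 60/6 = 10; σ²_Task 7 = ((22−6)/6)² = 7.111

Forward pass:
ES_Task 1 = 0; EF_Task 1 = 10
ES_Task 2 = 0; EF_Task 2 = 9
ES_Task 3 = 0; EF_Task 3 = 15
ES_Task 4 = 0; EF_Task 4 = 14
ES_Task 5 = max(EF_Task 2=9, EF_Task 3=15) = 15; EF_Task 5 = 15+12 = 27
ES_Task 6 = max(EF_Task 2=9, EF_Task 3=15) = 15; EF_Task 6 = 15+9 = 24
ES_Task 7 = max(EF_Task 1=10, EF_Task 4=14, EF_Task 5=27, EF_Task 6=24) = 27; EF_Task 7 = 27+10 = 37
Expected project duration μ = 37 weeks. Critical path: Task 3 → Task 5 → Task 7.

Variance along critical path = 2.778 + 11.111 + 7.111 = 21.000
σ = √21.000 = 4.583 weeks

4.58 weeks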